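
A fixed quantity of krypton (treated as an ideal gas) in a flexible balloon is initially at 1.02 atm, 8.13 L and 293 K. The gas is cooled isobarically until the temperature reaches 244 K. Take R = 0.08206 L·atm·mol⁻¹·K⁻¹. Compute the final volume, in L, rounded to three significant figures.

V₂ ≈ 6.77 L

P constant ⇒ V ∝ T: P₂ = P₁; V₂ = V₁·(T₂/T₁) = 6.770 L.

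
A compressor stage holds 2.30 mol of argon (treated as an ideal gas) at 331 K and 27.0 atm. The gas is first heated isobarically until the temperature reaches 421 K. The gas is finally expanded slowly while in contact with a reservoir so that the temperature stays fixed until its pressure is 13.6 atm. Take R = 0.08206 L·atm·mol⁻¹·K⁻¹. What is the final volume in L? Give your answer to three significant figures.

From PV = nRT: V₁ = nRT₁/P₁ = 2.314 L.
Isobaric, so V/T is constant: P₂ = P₁; V₂ = V₁·(T₂/T₁) = 2.943 L.
T constant ⇒ Boyle's law P V = const: T₃ = T₂; V₃ = V₂·(P₂/P₃) = 5.843 L.

V₃ ≈ 5.84 L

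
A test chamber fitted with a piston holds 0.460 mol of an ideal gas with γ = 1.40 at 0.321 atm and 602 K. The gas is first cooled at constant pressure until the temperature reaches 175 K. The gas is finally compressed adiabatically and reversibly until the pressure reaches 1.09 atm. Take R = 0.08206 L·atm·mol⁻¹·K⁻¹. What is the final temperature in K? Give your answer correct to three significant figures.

T₃ ≈ 248 K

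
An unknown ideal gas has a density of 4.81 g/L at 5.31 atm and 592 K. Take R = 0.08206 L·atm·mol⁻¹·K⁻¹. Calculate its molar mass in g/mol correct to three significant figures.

ρ = PM/(RT) ⇒ M = ρRT/P = (4.81 × 0.08206 × 592.0) / 5.31

M ≈ 44.0 g/mol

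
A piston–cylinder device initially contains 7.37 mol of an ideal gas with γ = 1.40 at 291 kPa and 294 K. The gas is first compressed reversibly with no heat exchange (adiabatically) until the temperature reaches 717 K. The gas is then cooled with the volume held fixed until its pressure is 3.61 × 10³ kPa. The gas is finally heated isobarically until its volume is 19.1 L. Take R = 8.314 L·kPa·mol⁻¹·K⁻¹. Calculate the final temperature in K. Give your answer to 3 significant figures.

T₄ ≈ 1.13e+03 K

From PV = nRT: V₁ = nRT₁/P₁ = 61.91 L.
Adiabatic (γ = 1.40), T V^(γ−1) and P V^γ constant: P₂ = P₁·(T₂/T₁)^(γ/(γ−1)) = 6592 kPa; V₂ = V₁·(T₁/T₂)^(1/(γ−1)) = 6.665 L.
Isochoric, so P/T is constant: V₃ = V₂; T₃ = T₂·(P₃/P₂) = 392.7 K.
P constant ⇒ V ∝ T: P₄ = P₃; T₄ = T₃·(V₄/V₃) = 1125 K.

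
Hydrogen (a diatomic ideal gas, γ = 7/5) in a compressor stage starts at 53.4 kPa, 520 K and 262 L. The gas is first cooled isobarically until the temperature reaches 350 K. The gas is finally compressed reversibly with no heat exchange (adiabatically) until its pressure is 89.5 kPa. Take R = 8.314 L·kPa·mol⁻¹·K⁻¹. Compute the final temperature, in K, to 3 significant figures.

Isobaric, so V/T is constant: P₂ = P₁; V₂ = V₁·(T₂/T₁) = 176.3 L.
Reversible adiabatic, γ = 7/5: T₃ = T₂·(P₃/P₂)^((γ−1)/γ) = 405.6 K; V₃ = V₂·(P₂/P₃)^(1/γ) = 121.9 L.

T₃ ≈ 406 K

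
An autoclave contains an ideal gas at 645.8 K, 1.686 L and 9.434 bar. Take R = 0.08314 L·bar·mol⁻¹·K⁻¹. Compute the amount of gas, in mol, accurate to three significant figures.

n ≈ 0.296 mol

PV = nRT ⇒ n = PV/(RT) = (9.434 × 1.686) / (0.08314 × 645.8)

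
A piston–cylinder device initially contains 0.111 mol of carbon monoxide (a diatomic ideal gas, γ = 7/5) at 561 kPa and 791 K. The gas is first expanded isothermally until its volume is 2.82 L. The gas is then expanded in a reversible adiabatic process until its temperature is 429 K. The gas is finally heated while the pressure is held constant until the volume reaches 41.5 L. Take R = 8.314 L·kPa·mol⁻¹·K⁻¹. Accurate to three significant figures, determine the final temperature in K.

From PV = nRT: V₁ = nRT₁/P₁ = 1.301 L.
Isothermal, so P V is constant: T₂ = T₁; P₂ = P₁·(V₁/V₂) = 258.9 kPa.
Adiabatic (γ = 7/5), T V^(γ−1) and P V^γ constant: P₃ = P₂·(T₃/T₂)^(γ/(γ−1)) = 30.41 kPa; V₃ = V₂·(T₂/T₃)^(1/(γ−1)) = 13.02 L.
P constant ⇒ V ∝ T: P₄ = P₃; T₄ = T₃·(V₄/V₃) = 1368 K.

T₄ ≈ 1.37e+03 K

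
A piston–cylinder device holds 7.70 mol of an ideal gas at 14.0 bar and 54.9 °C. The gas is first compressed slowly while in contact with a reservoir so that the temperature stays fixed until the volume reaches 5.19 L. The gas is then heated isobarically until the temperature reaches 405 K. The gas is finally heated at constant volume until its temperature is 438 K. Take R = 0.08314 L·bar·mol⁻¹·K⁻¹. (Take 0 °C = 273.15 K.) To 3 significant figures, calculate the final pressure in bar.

P₄ ≈ 43.8 bar

Convert: T₁ = 328.0 K.
From PV = nRT: V₁ = nRT₁/P₁ = 15.00 L.
Isothermal, so P V is constant: T₂ = T₁; P₂ = P₁·(V₁/V₂) = 40.46 bar.
P constant ⇒ V ∝ T: P₃ = P₂; V₃ = V₂·(T₃/T₂) = 6.407 L.
Isochoric, so P/T is constant: V₄ = V₃; P₄ = P₃·(T₄/T₃) = 43.76 bar.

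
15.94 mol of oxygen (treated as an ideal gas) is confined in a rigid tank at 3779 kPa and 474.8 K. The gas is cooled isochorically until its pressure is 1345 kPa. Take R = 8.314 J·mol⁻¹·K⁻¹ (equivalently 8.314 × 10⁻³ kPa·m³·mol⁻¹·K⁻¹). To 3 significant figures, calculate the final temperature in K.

T₂ ≈ 169 K

From PV = nRT: V₁ = nRT₁/P₁ = 0.01665 m³.
Isochoric, so P/T is constant: V₂ = V₁; T₂ = T₁·(P₂/P₁) = 169.0 K.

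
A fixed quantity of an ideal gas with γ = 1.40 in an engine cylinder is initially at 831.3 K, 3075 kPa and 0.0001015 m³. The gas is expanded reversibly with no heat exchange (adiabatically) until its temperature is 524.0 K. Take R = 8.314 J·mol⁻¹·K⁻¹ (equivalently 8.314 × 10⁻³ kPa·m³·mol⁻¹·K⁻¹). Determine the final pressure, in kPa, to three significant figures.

Reversible adiabatic, γ = 1.40: P₂ = P₁·(T₂/T₁)^(γ/(γ−1)) = 611.4 kPa; V₂ = V₁·(T₁/T₂)^(1/(γ−1)) = 0.0003218 m³.

P₂ ≈ 611 kPa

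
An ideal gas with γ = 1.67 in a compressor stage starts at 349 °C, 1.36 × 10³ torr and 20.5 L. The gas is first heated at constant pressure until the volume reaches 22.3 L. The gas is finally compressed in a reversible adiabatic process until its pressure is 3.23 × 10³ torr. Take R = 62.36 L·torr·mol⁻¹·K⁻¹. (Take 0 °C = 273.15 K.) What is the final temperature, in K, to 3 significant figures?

T₃ ≈ 958 K

Convert: T₁ = 622.1 K.
Isobaric, so V/T is constant: P₂ = P₁; T₂ = T₁·(V₂/V₁) = 676.8 K.
Reversible adiabatic, γ = 1.67: T₃ = T₂·(P₃/P₂)^((γ−1)/γ) = 957.5 K; V₃ = V₂·(P₂/P₃)^(1/γ) = 13.28 L.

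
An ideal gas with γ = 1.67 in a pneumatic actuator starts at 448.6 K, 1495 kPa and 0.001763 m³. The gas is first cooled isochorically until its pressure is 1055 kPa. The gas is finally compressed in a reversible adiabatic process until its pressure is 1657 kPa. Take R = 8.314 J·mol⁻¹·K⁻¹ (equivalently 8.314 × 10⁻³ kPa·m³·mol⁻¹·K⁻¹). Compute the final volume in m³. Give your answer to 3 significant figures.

V₃ ≈ 0.00135 m³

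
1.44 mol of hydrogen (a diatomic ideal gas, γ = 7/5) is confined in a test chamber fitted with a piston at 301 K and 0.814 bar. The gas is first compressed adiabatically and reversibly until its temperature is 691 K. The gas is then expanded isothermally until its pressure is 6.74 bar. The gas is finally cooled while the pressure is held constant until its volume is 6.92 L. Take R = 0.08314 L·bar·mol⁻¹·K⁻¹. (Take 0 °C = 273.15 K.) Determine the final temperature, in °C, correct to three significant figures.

From PV = nRT: V₁ = nRT₁/P₁ = 44.27 L.
Reversible adiabatic, γ = 7/5: P₂ = P₁·(T₂/T₁)^(γ/(γ−1)) = 14.92 bar; V₂ = V₁·(T₁/T₂)^(1/(γ−1)) = 5.544 L.
T constant ⇒ Boyle's law P V = const: T₃ = T₂; V₃ = V₂·(P₂/P₃) = 12.27 L.
Isobaric, so V/T is constant: P₄ = P₃; T₄ = T₃·(V₄/V₃) = 389.6 K.

T₄ ≈ 116 °C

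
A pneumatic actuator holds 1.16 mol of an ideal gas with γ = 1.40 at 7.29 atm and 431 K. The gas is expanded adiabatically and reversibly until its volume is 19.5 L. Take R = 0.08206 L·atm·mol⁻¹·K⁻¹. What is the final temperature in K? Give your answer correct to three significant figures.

T₂ ≈ 262 K

From PV = nRT: V₁ = nRT₁/P₁ = 5.628 L.
Reversible adiabatic, γ = 1.40: T₂ = T₁·(V₁/V₂)^(γ−1) = 262.2 K; P₂ = P₁·(V₁/V₂)^γ = 1.280 atm.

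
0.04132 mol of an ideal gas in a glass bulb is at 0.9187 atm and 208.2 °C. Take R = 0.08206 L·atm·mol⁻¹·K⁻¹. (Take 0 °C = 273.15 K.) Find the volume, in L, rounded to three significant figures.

Convert: T = 481.35 K.
PV = nRT ⇒ V = nRT/P = (0.04132 × 0.08206 × 481.35) / 0.9187

V ≈ 1.78 L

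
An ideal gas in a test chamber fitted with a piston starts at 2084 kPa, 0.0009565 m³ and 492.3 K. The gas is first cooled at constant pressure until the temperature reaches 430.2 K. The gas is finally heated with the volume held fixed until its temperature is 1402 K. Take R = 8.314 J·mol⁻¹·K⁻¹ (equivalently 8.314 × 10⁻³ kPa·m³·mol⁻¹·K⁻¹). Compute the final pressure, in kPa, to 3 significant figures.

P₃ ≈ 6.79e+03 kPa

P constant ⇒ V ∝ T: P₂ = P₁; V₂ = V₁·(T₂/T₁) = 0.0008358 m³.
V constant ⇒ P ∝ T: V₃ = V₂; P₃ = P₂·(T₃/T₂) = 6792 kPa.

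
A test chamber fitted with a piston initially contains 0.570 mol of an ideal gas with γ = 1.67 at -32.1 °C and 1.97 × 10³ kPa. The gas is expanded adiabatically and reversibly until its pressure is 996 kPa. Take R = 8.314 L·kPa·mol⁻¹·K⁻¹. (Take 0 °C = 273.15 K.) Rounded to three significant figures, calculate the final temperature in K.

T₂ ≈ 183 K

Convert: T₁ = 241.0 K.
From PV = nRT: V₁ = nRT₁/P₁ = 0.5799 L.
Adiabatic (γ = 1.67), T V^(γ−1) and P V^γ constant: T₂ = T₁·(P₂/P₁)^((γ−1)/γ) = 183.3 K; V₂ = V₁·(P₁/P₂)^(1/γ) = 0.8724 L.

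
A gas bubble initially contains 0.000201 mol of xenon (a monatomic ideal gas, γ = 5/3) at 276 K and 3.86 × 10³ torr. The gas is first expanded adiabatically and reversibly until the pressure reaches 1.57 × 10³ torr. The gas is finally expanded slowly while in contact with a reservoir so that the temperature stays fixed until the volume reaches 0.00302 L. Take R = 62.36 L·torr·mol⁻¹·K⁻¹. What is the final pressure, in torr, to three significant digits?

From PV = nRT: V₁ = nRT₁/P₁ = 0.0008962 L.
Reversible adiabatic, γ = 5/3: T₂ = T₁·(P₂/P₁)^((γ−1)/γ) = 192.6 K; V₂ = V₁·(P₁/P₂)^(1/γ) = 0.001538 L.
T constant ⇒ Boyle's law P V = const: T₃ = T₂; P₃ = P₂·(V₂/V₃) = 799.3 torr.

P₃ ≈ 799 torr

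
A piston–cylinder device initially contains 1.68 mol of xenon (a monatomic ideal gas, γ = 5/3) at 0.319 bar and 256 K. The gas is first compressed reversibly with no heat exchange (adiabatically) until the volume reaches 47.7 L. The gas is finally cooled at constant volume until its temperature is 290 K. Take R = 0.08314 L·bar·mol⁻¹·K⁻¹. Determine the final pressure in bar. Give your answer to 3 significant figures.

P₃ ≈ 0.849 bar

From PV = nRT: V₁ = nRT₁/P₁ = 112.1 L.
Adiabatic (γ = 5/3), T V^(γ−1) and P V^γ constant: T₂ = T₁·(V₁/V₂)^(γ−1) = 452.5 K; P₂ = P₁·(V₁/V₂)^γ = 1.325 bar.
Isochoric, so P/T is constant: V₃ = V₂; P₃ = P₂·(T₃/T₂) = 0.8492 bar.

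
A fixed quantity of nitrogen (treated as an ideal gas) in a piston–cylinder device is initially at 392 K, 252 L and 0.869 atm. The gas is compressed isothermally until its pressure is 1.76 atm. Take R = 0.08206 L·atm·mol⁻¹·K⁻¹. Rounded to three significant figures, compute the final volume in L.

V₂ ≈ 124 L

T constant ⇒ Boyle's law P V = const: T₂ = T₁; V₂ = V₁·(P₁/P₂) = 124.4 L.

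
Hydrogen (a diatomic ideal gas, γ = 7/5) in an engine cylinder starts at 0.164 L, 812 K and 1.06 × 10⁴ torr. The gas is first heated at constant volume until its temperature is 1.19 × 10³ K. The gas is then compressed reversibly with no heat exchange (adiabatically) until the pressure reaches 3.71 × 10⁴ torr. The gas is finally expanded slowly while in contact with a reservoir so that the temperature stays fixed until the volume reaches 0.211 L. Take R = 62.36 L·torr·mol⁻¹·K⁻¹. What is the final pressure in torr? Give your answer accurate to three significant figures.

Isochoric, so P/T is constant: V₂ = V₁; P₂ = P₁·(T₂/T₁) = 1.553e+04 torr.
Adiabatic (γ = 7/5), T V^(γ−1) and P V^γ constant: T₃ = T₂·(P₃/P₂)^((γ−1)/γ) = 1526 K; V₃ = V₂·(P₂/P₃)^(1/γ) = 0.08806 L.
Isothermal, so P V is constant: T₄ = T₃; P₄ = P₃·(V₃/V₄) = 1.548e+04 torr.

P₄ ≈ 1.55e+04 torr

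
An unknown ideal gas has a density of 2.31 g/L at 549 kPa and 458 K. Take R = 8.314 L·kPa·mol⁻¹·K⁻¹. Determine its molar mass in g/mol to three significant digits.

ρ = PM/(RT) ⇒ M = ρRT/P = (2.31 × 8.314 × 458.0) / 549

M ≈ 16.0 g/mol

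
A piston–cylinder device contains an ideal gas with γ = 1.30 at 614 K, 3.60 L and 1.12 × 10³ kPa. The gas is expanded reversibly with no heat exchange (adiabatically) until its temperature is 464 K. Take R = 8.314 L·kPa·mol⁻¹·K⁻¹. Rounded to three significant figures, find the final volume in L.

V₂ ≈ 9.16 L

Reversible adiabatic, γ = 1.30: P₂ = P₁·(T₂/T₁)^(γ/(γ−1)) = 332.7 kPa; V₂ = V₁·(T₁/T₂)^(1/(γ−1)) = 9.158 L.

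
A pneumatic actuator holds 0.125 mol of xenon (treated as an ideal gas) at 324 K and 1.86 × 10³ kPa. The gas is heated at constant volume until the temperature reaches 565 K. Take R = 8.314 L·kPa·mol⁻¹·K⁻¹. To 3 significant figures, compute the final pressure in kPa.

P₂ ≈ 3.24e+03 kPa

From PV = nRT: V₁ = nRT₁/P₁ = 0.1810 L.
Isochoric, so P/T is constant: V₂ = V₁; P₂ = P₁·(T₂/T₁) = 3244 kPa.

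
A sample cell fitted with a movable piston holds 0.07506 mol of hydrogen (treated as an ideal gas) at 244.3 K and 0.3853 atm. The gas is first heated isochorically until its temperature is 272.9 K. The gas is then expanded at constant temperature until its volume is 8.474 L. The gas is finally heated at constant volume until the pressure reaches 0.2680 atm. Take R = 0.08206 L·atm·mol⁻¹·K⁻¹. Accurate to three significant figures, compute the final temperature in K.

T₄ ≈ 369 K

From PV = nRT: V₁ = nRT₁/P₁ = 3.905 L.
V constant ⇒ P ∝ T: V₂ = V₁; P₂ = P₁·(T₂/T₁) = 0.4304 atm.
Isothermal, so P V is constant: T₃ = T₂; P₃ = P₂·(V₂/V₃) = 0.1984 atm.
V constant ⇒ P ∝ T: V₄ = V₃; T₄ = T₃·(P₄/P₃) = 368.7 K.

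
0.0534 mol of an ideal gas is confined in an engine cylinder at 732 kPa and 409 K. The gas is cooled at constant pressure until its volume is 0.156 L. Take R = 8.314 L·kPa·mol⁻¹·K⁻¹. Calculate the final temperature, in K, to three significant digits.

From PV = nRT: V₁ = nRT₁/P₁ = 0.2481 L.
Isobaric, so V/T is constant: P₂ = P₁; T₂ = T₁·(V₂/V₁) = 257.2 K.

T₂ ≈ 257 K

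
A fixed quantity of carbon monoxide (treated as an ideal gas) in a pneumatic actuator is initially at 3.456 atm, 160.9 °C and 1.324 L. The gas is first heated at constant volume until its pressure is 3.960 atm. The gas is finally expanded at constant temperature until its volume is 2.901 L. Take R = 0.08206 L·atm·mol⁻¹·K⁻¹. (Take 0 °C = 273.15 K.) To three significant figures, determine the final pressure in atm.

P₃ ≈ 1.81 atm

Convert: T₁ = 434.0 K.
Isochoric, so P/T is constant: V₂ = V₁; T₂ = T₁·(P₂/P₁) = 497.3 K.
T constant ⇒ Boyle's law P V = const: T₃ = T₂; P₃ = P₂·(V₂/V₃) = 1.807 atm.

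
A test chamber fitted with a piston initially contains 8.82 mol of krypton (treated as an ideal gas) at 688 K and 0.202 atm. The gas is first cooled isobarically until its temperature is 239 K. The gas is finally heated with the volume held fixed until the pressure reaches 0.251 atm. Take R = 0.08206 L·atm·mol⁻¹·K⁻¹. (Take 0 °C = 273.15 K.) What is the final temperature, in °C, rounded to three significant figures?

From PV = nRT: V₁ = nRT₁/P₁ = 2465 L.
Isobaric, so V/T is constant: P₂ = P₁; V₂ = V₁·(T₂/T₁) = 856.3 L.
Isochoric, so P/T is constant: V₃ = V₂; T₃ = T₂·(P₃/P₂) = 297.0 K.

T₃ ≈ 23.8 °C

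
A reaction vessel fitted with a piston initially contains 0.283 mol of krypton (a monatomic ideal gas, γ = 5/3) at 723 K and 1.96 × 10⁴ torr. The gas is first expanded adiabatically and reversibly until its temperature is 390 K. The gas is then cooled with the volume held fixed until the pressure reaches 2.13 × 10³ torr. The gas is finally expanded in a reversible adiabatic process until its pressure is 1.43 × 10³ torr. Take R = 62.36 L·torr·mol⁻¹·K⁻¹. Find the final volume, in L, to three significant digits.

From PV = nRT: V₁ = nRT₁/P₁ = 0.6510 L.
Reversible adiabatic, γ = 5/3: P₂ = P₁·(T₂/T₁)^(γ/(γ−1)) = 4189 torr; V₂ = V₁·(T₁/T₂)^(1/(γ−1)) = 1.643 L.
Isochoric, so P/T is constant: V₃ = V₂; T₃ = T₂·(P₃/P₂) = 198.3 K.
Reversible adiabatic, γ = 5/3: T₄ = T₃·(P₄/P₃)^((γ−1)/γ) = 169.1 K; V₄ = V₃·(P₃/P₄)^(1/γ) = 2.087 L.

V₄ ≈ 2.09 L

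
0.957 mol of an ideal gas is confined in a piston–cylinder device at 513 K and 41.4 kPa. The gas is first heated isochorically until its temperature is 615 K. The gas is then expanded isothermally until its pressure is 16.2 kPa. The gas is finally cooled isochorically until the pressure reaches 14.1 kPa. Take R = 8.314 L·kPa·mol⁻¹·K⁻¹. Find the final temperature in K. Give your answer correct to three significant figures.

T₄ ≈ 535 K

From PV = nRT: V₁ = nRT₁/P₁ = 98.59 L.
Isochoric, so P/T is constant: V₂ = V₁; P₂ = P₁·(T₂/T₁) = 49.63 kPa.
T constant ⇒ Boyle's law P V = const: T₃ = T₂; V₃ = V₂·(P₂/P₃) = 302.1 L.
Isochoric, so P/T is constant: V₄ = V₃; T₄ = T₃·(P₄/P₃) = 535.3 K.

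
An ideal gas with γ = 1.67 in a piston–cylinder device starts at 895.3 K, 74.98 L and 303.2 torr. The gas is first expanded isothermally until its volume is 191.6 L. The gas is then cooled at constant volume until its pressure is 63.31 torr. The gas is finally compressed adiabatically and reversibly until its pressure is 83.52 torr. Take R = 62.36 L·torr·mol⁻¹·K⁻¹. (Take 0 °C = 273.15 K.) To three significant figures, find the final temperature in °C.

T constant ⇒ Boyle's law P V = const: T₂ = T₁; P₂ = P₁·(V₁/V₂) = 118.7 torr.
Isochoric, so P/T is constant: V₃ = V₂; T₃ = T₂·(P₃/P₂) = 477.7 K.
Reversible adiabatic, γ = 1.67: T₄ = T₃·(P₄/P₃)^((γ−1)/γ) = 533.9 K; V₄ = V₃·(P₃/P₄)^(1/γ) = 162.3 L.

T₄ ≈ 261 °C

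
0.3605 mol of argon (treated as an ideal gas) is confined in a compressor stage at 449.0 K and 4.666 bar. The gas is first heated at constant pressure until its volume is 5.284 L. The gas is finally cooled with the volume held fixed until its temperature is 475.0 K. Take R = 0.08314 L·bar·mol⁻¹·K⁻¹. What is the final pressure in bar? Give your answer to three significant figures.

P₃ ≈ 2.69 bar

From PV = nRT: V₁ = nRT₁/P₁ = 2.884 L.
P constant ⇒ V ∝ T: P₂ = P₁; T₂ = T₁·(V₂/V₁) = 822.6 K.
V constant ⇒ P ∝ T: V₃ = V₂; P₃ = P₂·(T₃/T₂) = 2.694 bar.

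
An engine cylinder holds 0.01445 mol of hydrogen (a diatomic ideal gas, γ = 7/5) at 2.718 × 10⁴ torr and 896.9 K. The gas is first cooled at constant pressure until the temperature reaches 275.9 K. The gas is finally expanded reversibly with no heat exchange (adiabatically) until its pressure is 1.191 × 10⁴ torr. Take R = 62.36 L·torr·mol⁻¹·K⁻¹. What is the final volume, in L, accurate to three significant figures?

From PV = nRT: V₁ = nRT₁/P₁ = 0.02974 L.
P constant ⇒ V ∝ T: P₂ = P₁; V₂ = V₁·(T₂/T₁) = 0.009147 L.
Adiabatic (γ = 7/5), T V^(γ−1) and P V^γ constant: T₃ = T₂·(P₃/P₂)^((γ−1)/γ) = 218.0 K; V₃ = V₂·(P₂/P₃)^(1/γ) = 0.01649 L.

V₃ ≈ 0.0165 L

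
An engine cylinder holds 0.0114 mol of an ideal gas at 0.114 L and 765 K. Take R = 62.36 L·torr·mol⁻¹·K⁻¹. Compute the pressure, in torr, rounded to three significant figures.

P ≈ 4.77e+03 torr

PV = nRT ⇒ P = nRT/V = (0.0114 × 62.36 × 765) / 0.114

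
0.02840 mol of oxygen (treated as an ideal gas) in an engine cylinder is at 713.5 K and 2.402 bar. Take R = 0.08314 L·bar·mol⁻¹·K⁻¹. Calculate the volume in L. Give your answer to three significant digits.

V ≈ 0.701 L

PV = nRT ⇒ V = nRT/P = (0.02840 × 0.08314 × 713.5) / 2.402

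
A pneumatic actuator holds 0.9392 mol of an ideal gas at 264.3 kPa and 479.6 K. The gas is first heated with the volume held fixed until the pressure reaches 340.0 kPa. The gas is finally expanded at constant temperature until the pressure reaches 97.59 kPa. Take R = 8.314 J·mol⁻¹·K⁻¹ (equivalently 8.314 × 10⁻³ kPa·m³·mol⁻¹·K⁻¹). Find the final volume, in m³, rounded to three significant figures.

From PV = nRT: V₁ = nRT₁/P₁ = 0.01417 m³.
Isochoric, so P/T is constant: V₂ = V₁; T₂ = T₁·(P₂/P₁) = 617.0 K.
Isothermal, so P V is constant: T₃ = T₂; V₃ = V₂·(P₂/P₃) = 0.04937 m³.

V₃ ≈ 0.0494 m³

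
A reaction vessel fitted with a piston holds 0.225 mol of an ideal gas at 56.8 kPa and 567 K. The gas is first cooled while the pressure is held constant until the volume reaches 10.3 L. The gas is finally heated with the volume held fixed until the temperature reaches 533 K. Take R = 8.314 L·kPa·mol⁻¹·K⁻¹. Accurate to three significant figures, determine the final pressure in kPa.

P₃ ≈ 96.8 kPa

From PV = nRT: V₁ = nRT₁/P₁ = 18.67 L.
P constant ⇒ V ∝ T: P₂ = P₁; T₂ = T₁·(V₂/V₁) = 312.7 K.
V constant ⇒ P ∝ T: V₃ = V₂; P₃ = P₂·(T₃/T₂) = 96.80 kPa.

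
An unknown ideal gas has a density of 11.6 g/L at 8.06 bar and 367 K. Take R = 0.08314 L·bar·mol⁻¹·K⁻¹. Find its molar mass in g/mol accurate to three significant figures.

M ≈ 43.9 g/mol

ρ = PM/(RT) ⇒ M = ρRT/P = (11.6 × 0.08314 × 367.0) / 8.06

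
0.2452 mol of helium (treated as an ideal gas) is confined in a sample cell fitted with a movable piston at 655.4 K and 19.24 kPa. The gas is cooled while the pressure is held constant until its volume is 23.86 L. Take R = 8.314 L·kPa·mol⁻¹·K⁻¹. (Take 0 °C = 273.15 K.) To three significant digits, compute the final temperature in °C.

From PV = nRT: V₁ = nRT₁/P₁ = 69.44 L.
P constant ⇒ V ∝ T: P₂ = P₁; T₂ = T₁·(V₂/V₁) = 225.2 K.

T₂ ≈ -48.0 °C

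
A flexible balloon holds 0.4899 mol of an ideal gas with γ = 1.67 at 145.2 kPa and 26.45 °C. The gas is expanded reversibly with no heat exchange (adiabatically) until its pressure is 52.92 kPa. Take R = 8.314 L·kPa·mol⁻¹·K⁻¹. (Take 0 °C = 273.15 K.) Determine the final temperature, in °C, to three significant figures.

T₂ ≈ -73.3 °C

Convert: T₁ = 299.6 K.
From PV = nRT: V₁ = nRT₁/P₁ = 8.404 L.
Reversible adiabatic, γ = 1.67: T₂ = T₁·(P₂/P₁)^((γ−1)/γ) = 199.8 K; V₂ = V₁·(P₁/P₂)^(1/γ) = 15.38 L.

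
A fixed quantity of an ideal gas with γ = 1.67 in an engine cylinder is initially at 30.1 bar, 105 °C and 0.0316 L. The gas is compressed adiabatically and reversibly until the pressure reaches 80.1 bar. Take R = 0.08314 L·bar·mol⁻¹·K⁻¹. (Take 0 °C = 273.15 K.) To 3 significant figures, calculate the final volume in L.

Convert: T₁ = 378.1 K.
Reversible adiabatic, γ = 1.67: T₂ = T₁·(P₂/P₁)^((γ−1)/γ) = 560.0 K; V₂ = V₁·(P₁/P₂)^(1/γ) = 0.01759 L.

V₂ ≈ 0.0176 L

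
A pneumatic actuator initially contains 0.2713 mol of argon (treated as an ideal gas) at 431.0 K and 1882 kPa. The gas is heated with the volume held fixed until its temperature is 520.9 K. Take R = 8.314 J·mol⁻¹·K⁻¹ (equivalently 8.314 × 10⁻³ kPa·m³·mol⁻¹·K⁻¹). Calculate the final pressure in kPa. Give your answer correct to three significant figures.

P₂ ≈ 2.27e+03 kPa

From PV = nRT: V₁ = nRT₁/P₁ = 0.0005166 m³.
V constant ⇒ P ∝ T: V₂ = V₁; P₂ = P₁·(T₂/T₁) = 2275 kPa.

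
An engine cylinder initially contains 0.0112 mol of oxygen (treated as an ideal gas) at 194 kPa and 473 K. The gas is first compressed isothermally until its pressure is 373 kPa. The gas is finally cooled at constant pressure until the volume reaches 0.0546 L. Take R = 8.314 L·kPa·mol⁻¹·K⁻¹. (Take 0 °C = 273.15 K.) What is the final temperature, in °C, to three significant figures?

T₃ ≈ -54.4 °C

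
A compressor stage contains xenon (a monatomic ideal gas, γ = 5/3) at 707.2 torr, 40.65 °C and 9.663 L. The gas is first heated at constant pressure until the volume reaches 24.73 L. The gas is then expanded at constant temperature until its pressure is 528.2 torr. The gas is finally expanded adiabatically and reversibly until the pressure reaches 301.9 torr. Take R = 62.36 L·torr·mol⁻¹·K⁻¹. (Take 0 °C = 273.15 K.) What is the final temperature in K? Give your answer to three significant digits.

Convert: T₁ = 313.8 K.
Isobaric, so V/T is constant: P₂ = P₁; T₂ = T₁·(V₂/V₁) = 803.1 K.
T constant ⇒ Boyle's law P V = const: T₃ = T₂; V₃ = V₂·(P₂/P₃) = 33.11 L.
Reversible adiabatic, γ = 5/3: T₄ = T₃·(P₄/P₃)^((γ−1)/γ) = 642.1 K; V₄ = V₃·(P₃/P₄)^(1/γ) = 46.32 L.

T₄ ≈ 642 K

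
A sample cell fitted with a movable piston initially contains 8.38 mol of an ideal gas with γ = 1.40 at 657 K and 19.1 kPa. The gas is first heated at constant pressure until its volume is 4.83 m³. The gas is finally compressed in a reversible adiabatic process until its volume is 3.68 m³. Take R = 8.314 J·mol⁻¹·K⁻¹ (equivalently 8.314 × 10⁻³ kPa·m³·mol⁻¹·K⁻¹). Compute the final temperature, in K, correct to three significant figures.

From PV = nRT: V₁ = nRT₁/P₁ = 2.397 m³.
Isobaric, so V/T is constant: P₂ = P₁; T₂ = T₁·(V₂/V₁) = 1324 K.
Adiabatic (γ = 1.40), T V^(γ−1) and P V^γ constant: T₃ = T₂·(V₂/V₃)^(γ−1) = 1476 K; P₃ = P₂·(V₂/V₃)^γ = 27.95 kPa.

T₃ ≈ 1.48e+03 K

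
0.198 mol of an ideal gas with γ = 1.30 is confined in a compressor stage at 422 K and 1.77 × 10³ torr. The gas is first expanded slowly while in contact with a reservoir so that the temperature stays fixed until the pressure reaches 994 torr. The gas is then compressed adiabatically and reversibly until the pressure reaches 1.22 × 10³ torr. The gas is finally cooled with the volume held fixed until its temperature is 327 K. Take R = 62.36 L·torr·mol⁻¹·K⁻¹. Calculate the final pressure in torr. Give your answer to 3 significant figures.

From PV = nRT: V₁ = nRT₁/P₁ = 2.944 L.
Isothermal, so P V is constant: T₂ = T₁; V₂ = V₁·(P₁/P₂) = 5.242 L.
Adiabatic (γ = 1.30), T V^(γ−1) and P V^γ constant: T₃ = T₂·(P₃/P₂)^((γ−1)/γ) = 442.4 K; V₃ = V₂·(P₂/P₃)^(1/γ) = 4.478 L.
V constant ⇒ P ∝ T: V₄ = V₃; P₄ = P₃·(T₄/T₃) = 901.7 torr.

P₄ ≈ 902 torr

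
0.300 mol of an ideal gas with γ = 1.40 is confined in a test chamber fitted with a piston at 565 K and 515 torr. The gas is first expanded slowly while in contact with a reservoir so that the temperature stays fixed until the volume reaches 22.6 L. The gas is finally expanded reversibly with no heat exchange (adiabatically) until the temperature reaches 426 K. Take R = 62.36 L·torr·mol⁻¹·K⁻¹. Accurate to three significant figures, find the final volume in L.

V₃ ≈ 45.8 L

From PV = nRT: V₁ = nRT₁/P₁ = 20.52 L.
T constant ⇒ Boyle's law P V = const: T₂ = T₁; P₂ = P₁·(V₁/V₂) = 467.7 torr.
Adiabatic (γ = 1.40), T V^(γ−1) and P V^γ constant: P₃ = P₂·(T₃/T₂)^(γ/(γ−1)) = 174.1 torr; V₃ = V₂·(T₂/T₃)^(1/(γ−1)) = 45.78 L.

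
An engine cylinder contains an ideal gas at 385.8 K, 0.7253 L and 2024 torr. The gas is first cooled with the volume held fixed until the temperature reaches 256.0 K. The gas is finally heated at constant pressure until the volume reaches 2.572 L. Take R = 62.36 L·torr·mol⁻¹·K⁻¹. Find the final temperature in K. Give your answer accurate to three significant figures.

T₃ ≈ 908 K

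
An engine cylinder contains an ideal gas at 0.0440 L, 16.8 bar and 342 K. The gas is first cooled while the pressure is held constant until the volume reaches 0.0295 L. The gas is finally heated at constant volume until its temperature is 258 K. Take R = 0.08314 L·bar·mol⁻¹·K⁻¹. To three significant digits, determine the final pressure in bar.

Isobaric, so V/T is constant: P₂ = P₁; T₂ = T₁·(V₂/V₁) = 229.3 K.
Isochoric, so P/T is constant: V₃ = V₂; P₃ = P₂·(T₃/T₂) = 18.90 bar.

P₃ ≈ 18.9 bar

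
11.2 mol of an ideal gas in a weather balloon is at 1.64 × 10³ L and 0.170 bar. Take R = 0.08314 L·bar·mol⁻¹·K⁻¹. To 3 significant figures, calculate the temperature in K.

PV = nRT ⇒ T = PV/(nR) = (0.170 × 1.64e+03) / (11.2 × 0.08314)

T ≈ 299 K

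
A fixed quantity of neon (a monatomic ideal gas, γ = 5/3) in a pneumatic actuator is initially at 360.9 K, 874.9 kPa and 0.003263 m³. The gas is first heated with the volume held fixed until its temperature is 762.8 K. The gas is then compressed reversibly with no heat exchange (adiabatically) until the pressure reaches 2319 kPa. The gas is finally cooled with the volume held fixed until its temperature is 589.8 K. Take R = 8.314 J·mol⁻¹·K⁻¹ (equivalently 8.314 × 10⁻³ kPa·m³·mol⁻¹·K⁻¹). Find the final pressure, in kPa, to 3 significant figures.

V constant ⇒ P ∝ T: V₂ = V₁; P₂ = P₁·(T₂/T₁) = 1849 kPa.
Adiabatic (γ = 5/3), T V^(γ−1) and P V^γ constant: T₃ = T₂·(P₃/P₂)^((γ−1)/γ) = 835.1 K; V₃ = V₂·(P₂/P₃)^(1/γ) = 0.002849 m³.
V constant ⇒ P ∝ T: V₄ = V₃; P₄ = P₃·(T₄/T₃) = 1638 kPa.

P₄ ≈ 1.64e+03 kPa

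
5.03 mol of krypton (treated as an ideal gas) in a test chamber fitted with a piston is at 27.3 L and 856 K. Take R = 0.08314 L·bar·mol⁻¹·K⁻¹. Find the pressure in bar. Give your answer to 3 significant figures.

P ≈ 13.1 bar

PV = nRT ⇒ P = nRT/V = (5.03 × 0.08314 × 856) / 27.3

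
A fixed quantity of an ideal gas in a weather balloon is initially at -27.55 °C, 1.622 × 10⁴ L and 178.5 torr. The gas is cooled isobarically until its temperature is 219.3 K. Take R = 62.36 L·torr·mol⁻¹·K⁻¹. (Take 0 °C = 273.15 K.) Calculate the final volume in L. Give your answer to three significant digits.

Convert: T₁ = 245.6 K.
P constant ⇒ V ∝ T: P₂ = P₁; V₂ = V₁·(T₂/T₁) = 1.448e+04 L.

V₂ ≈ 1.45e+04 L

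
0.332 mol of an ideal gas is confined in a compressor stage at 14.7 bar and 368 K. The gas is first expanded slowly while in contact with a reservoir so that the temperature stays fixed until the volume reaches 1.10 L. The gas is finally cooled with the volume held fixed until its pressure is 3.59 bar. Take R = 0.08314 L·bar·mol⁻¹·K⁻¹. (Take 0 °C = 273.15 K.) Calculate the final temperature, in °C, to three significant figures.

T₃ ≈ -130 °C

From PV = nRT: V₁ = nRT₁/P₁ = 0.6910 L.
Isothermal, so P V is constant: T₂ = T₁; P₂ = P₁·(V₁/V₂) = 9.234 bar.
V constant ⇒ P ∝ T: V₃ = V₂; T₃ = T₂·(P₃/P₂) = 143.1 K.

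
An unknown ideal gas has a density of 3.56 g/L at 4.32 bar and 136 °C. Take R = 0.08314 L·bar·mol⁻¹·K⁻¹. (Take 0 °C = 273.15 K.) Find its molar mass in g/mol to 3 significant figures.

M ≈ 28.0 g/mol

ρ = PM/(RT) ⇒ M = ρRT/P = (3.56 × 0.08314 × 409.1) / 4.32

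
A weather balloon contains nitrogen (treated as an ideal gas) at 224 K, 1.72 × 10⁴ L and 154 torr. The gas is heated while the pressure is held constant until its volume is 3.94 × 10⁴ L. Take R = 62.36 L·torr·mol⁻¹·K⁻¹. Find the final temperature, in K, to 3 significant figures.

T₂ ≈ 513 K

P constant ⇒ V ∝ T: P₂ = P₁; T₂ = T₁·(V₂/V₁) = 513.1 K.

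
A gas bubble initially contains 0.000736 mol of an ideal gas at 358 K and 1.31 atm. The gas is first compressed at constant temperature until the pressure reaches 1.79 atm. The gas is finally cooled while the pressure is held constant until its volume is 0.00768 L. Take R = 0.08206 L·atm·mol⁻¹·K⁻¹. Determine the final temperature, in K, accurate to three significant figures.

T₃ ≈ 228 K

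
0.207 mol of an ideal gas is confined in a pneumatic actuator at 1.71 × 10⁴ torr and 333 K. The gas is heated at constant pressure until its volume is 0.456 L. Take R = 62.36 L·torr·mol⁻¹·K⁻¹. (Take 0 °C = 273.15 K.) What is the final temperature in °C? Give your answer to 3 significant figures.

T₂ ≈ 331 °C

From PV = nRT: V₁ = nRT₁/P₁ = 0.2514 L.
P constant ⇒ V ∝ T: P₂ = P₁; T₂ = T₁·(V₂/V₁) = 604.1 K.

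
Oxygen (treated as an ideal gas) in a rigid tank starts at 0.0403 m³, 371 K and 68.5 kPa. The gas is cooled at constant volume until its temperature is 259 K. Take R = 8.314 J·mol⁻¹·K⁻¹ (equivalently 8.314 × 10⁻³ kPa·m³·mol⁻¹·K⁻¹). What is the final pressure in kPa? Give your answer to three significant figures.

Isochoric, so P/T is constant: V₂ = V₁; P₂ = P₁·(T₂/T₁) = 47.82 kPa.

P₂ ≈ 47.8 kPa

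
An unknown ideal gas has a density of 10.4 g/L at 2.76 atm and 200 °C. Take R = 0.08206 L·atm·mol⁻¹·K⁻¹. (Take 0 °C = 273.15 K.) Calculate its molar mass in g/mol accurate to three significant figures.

M ≈ 146 g/mol

ρ = PM/(RT) ⇒ M = ρRT/P = (10.4 × 0.08206 × 473.1) / 2.76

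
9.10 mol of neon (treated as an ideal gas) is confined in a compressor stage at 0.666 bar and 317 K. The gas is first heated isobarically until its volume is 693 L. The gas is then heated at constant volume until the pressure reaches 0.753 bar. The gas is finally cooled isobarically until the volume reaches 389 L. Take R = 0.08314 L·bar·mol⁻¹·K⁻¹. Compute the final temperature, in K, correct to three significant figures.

From PV = nRT: V₁ = nRT₁/P₁ = 360.1 L.
P constant ⇒ V ∝ T: P₂ = P₁; T₂ = T₁·(V₂/V₁) = 610.0 K.
Isochoric, so P/T is constant: V₃ = V₂; T₃ = T₂·(P₃/P₂) = 689.7 K.
Isobaric, so V/T is constant: P₄ = P₃; T₄ = T₃·(V₄/V₃) = 387.2 K.

T₄ ≈ 387 K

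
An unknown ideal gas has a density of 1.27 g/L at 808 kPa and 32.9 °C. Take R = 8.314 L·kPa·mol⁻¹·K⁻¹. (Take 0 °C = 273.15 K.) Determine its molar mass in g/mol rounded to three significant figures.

ρ = PM/(RT) ⇒ M = ρRT/P = (1.27 × 8.314 × 306.0) / 808

M ≈ 4.00 g/mol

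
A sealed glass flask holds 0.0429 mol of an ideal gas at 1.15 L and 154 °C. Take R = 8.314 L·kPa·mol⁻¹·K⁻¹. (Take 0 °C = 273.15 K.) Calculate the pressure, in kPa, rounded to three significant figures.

Convert: T = 427.15 K.
PV = nRT ⇒ P = nRT/V = (0.0429 × 8.314 × 427.15) / 1.15

P ≈ 132 kPa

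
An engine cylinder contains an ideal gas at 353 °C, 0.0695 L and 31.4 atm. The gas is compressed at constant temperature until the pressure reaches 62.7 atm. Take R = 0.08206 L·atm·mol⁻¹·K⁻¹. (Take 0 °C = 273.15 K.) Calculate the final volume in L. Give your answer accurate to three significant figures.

V₂ ≈ 0.0348 L

Convert: T₁ = 626.1 K.
Isothermal, so P V is constant: T₂ = T₁; V₂ = V₁·(P₁/P₂) = 0.03481 L.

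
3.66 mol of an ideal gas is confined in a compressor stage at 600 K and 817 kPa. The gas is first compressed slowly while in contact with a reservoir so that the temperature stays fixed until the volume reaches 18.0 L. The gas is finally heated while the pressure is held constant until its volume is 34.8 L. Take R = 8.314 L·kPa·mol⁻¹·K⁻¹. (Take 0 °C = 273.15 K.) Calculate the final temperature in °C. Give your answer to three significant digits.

T₃ ≈ 887 °C

From PV = nRT: V₁ = nRT₁/P₁ = 22.35 L.
Isothermal, so P V is constant: T₂ = T₁; P₂ = P₁·(V₁/V₂) = 1014 kPa.
P constant ⇒ V ∝ T: P₃ = P₂; T₃ = T₂·(V₃/V₂) = 1160 K.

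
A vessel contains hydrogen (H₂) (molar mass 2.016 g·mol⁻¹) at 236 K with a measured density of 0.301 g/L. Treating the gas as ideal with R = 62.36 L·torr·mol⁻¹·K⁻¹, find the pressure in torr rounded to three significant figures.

P ≈ 2.20e+03 torr

ρ = PM/(RT) ⇒ P = ρRT/M = (0.301 × 62.36 × 236.0) / 2.016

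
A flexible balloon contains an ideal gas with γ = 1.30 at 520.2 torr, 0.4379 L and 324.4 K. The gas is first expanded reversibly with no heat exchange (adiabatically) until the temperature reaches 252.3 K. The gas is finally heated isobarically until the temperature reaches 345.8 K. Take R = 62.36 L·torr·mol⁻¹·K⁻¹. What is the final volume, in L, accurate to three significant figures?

V₃ ≈ 1.39 L

Adiabatic (γ = 1.30), T V^(γ−1) and P V^γ constant: P₂ = P₁·(T₂/T₁)^(γ/(γ−1)) = 175.0 torr; V₂ = V₁·(T₁/T₂)^(1/(γ−1)) = 1.012 L.
Isobaric, so V/T is constant: P₃ = P₂; V₃ = V₂·(T₃/T₂) = 1.387 L.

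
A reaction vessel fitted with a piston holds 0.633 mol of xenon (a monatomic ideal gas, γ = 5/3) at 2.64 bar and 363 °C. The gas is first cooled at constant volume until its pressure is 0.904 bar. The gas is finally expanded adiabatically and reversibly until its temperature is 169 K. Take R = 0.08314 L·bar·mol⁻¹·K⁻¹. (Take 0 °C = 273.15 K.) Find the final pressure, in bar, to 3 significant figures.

Convert: T₁ = 636.1 K.
From PV = nRT: V₁ = nRT₁/P₁ = 12.68 L.
V constant ⇒ P ∝ T: V₂ = V₁; T₂ = T₁·(P₂/P₁) = 217.8 K.
Reversible adiabatic, γ = 5/3: P₃ = P₂·(T₃/T₂)^(γ/(γ−1)) = 0.4793 bar; V₃ = V₂·(T₂/T₃)^(1/(γ−1)) = 18.56 L.

P₃ ≈ 0.479 bar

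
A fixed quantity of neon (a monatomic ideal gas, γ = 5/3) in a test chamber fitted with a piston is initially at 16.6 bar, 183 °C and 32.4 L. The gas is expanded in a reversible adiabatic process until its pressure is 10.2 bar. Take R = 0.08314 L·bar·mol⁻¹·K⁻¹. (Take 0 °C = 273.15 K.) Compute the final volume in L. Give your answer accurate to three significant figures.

V₂ ≈ 43.4 L

Convert: T₁ = 456.1 K.
Reversible adiabatic, γ = 5/3: T₂ = T₁·(P₂/P₁)^((γ−1)/γ) = 375.4 K; V₂ = V₁·(P₁/P₂)^(1/γ) = 43.40 L.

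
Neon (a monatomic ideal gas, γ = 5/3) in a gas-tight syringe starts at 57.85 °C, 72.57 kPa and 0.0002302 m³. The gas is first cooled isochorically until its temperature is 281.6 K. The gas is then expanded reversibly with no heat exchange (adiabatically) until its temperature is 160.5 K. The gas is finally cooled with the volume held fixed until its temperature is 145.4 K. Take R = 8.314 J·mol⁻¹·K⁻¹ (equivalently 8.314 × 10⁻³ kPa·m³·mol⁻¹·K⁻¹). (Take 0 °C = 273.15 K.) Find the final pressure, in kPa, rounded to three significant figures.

Convert: T₁ = 331.0 K.
Isochoric, so P/T is constant: V₂ = V₁; P₂ = P₁·(T₂/T₁) = 61.74 kPa.
Adiabatic (γ = 5/3), T V^(γ−1) and P V^γ constant: P₃ = P₂·(T₃/T₂)^(γ/(γ−1)) = 15.14 kPa; V₃ = V₂·(T₂/T₃)^(1/(γ−1)) = 0.0005350 m³.
V constant ⇒ P ∝ T: V₄ = V₃; P₄ = P₃·(T₄/T₃) = 13.72 kPa.

P₄ ≈ 13.7 kPa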